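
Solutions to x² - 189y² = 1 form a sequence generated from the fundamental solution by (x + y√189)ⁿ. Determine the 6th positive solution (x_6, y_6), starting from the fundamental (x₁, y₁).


Step 1: Find the fundamental solution (x₁, y₁) of x² - 189y² = 1.
  Expand √189 as a continued fraction. a₀ = ⌊√189⌋ = 13; iterate m_{k+1} = d_k·a_k − m_k, d_{k+1} = (189 − m_{k+1}²)/d_k, a_{k+1} = ⌊(a₀ + m_{k+1})/d_{k+1}⌋ (starting m₀ = 0, d₀ = 1), with convergents p_k = a_k·p_{k-1} + p_{k-2}, q_k = a_k·q_{k-1} + q_{k-2} (p₋₁ = 1, q₋₁ = 0):
  k = 0: a₀ = 13; p₀/q₀ = 13/1; p₀² − 189·q₀² = 169 − 189 = -20.
  k = 1: m = 13, d = 20, a = ⌊(13 + 13)/20⌋ = 1; p/q = (1·13 + 1)/(1·1 + 0) = 14/1; p² − 189·q² = 196 − 189 = 7.
  k = 2: m = 7, d = 7, a = ⌊(13 + 7)/7⌋ = 2; p/q = (2·14 + 13)/(2·1 + 1) = 41/3; p² − 189·q² = 1681 − 1701 = -20.
  k = 3: m = 7, d = 20, a = ⌊(13 + 7)/20⌋ = 1; p/q = (1·41 + 14)/(1·3 + 1) = 55/4; p² − 189·q² = 3025 − 3024 = 1.
  The first convergent with p² − 189·q² = 1 gives the fundamental solution (x₁, y₁) = (55, 4).
Step 2: Apply the recurrence (x_{n+1}, y_{n+1}) = (x₁x_n + 189y₁y_n, x₁y_n + y₁x_n) repeatedly.
  From (x_1, y_1) = (55, 4): x_2 = 55·55 + 189·4·4 = 6049; y_2 = 55·4 + 4·55 = 440.
  From (x_2, y_2) = (6049, 440): x_3 = 55·6049 + 189·4·440 = 665335; y_3 = 55·440 + 4·6049 = 48396.
  From (x_3, y_3) = (665335, 48396): x_4 = 55·665335 + 189·4·48396 = 73180801; y_4 = 55·48396 + 4·665335 = 5323120.
  From (x_4, y_4) = (73180801, 5323120): x_5 = 55·73180801 + 189·4·5323120 = 8049222775; y_5 = 55·5323120 + 4·73180801 = 585494804.
  From (x_5, y_5) = (8049222775, 585494804): x_6 = 55·8049222775 + 189·4·585494804 = 885341324449; y_6 = 55·585494804 + 4·8049222775 = 64399105320.
Step 3: Verify x_6² - 189·y_6² = 783829260777109485153601 - 783829260777109485153600 = 1 (should be 1). ✓

(x_1, y_1) = (55, 4); (x_6, y_6) = (885341324449, 64399105320).


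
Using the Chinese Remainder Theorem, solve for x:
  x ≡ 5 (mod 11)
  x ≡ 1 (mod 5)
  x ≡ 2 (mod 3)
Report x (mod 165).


Moduli 11, 5, 3 are pairwise coprime; by CRT there is a unique solution modulo M = 11 · 5 · 3 = 165.
Solve pairwise, accumulating the modulus:
  Start with x ≡ 5 (mod 11).
  Combine with x ≡ 1 (mod 5): since gcd(11, 5) = 1, we get a unique residue mod 55.
    Write x = 5 + 11·t and substitute into x ≡ 1 (mod 5): 11·t ≡ 1 − 5 = -4 (mod 5).
    Reduce coefficients mod 5: 1·t ≡ 1 (mod 5).
    So t ≡ 1 (mod 5).
    Then x = 5 + 11·1 = 16, valid modulo lcm(11, 5) = 55: x ≡ 16 (mod 55).
  Combine with x ≡ 2 (mod 3): since gcd(55, 3) = 1, we get a unique residue mod 165.
    Write x = 16 + 55·t and substitute into x ≡ 2 (mod 3): 55·t ≡ 2 − 16 = -14 (mod 3).
    Reduce coefficients mod 3: 1·t ≡ 1 (mod 3).
    So t ≡ 1 (mod 3).
    Then x = 16 + 55·1 = 71, valid modulo lcm(55, 3) = 165: x ≡ 71 (mod 165).
Verify: 71 mod 11 = 5 ✓, 71 mod 5 = 1 ✓, 71 mod 3 = 2 ✓.

x ≡ 71 (mod 165).


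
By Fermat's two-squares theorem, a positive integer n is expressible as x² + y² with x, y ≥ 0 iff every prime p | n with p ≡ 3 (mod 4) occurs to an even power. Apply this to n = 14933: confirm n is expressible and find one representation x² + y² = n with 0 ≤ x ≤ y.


Step 1: Factor n = 14933 = 109 · 137.
Step 2: Check the mod-4 condition on each prime factor: 109 ≡ 1 (mod 4), exponent 1; 137 ≡ 1 (mod 4), exponent 1.
All primes ≡ 3 (mod 4) appear to even exponent (or don't appear), so by the two-squares theorem n IS expressible as a sum of two squares.
Step 3: Build a representation. Here n = 109 · 137 is a product of primes ≡ 1 (mod 4). Each prime p ≡ 1 (mod 4) is itself a sum of two squares; find a² by testing p − a² for a perfect square:
  109: 109 − 1² = 108, 109 − 2² = 105, 109 − 3² = 100 = 10² ⇒ 109 = 3² + 10².
  137: 137 − 1² = 136, 137 − 2² = 133, 137 − 3² = 128, 137 − 4² = 121 = 11² ⇒ 137 = 4² + 11².
  Combine using the Brahmagupta–Fibonacci identity (a² + b²)(c² + d²) = (ac − bd)² + (ad + bc)² = (ac + bd)² + (ad − bc)²:
  109 · 137 = 14933: from (3² + 10²)(4² + 11²), take (3·4 − 10·11, 3·11 + 10·4) = (12 − 110, 33 + 40) = (-98, 73); dropping signs (only squares matter) gives (98, 73); check 98² + 73² = 9604 + 5329 = 14933 ✓.
Step 4: Order so x ≤ y and verify: 73² + 98² = 5329 + 9604 = 14933 = n. ✓

n = 14933 = 73² + 98² (one valid representation with x ≤ y).


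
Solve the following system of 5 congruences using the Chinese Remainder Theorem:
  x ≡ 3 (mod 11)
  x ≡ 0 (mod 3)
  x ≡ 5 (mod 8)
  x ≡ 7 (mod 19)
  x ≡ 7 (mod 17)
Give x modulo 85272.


Product of moduli M = 11 · 3 · 8 · 19 · 17 = 85272.
Merge one congruence at a time:
  Start: x ≡ 3 (mod 11).
  Combine with x ≡ 0 (mod 3); new modulus lcm = 33.
    Write x = 3 + 11·t and substitute into x ≡ 0 (mod 3): 11·t ≡ 0 − 3 = -3 (mod 3).
    Reduce coefficients mod 3: 2·t ≡ 0 (mod 3).
    The inverse of 2 mod 3 is 2 (since 2·2 = 4 = 1·3 + 1), so t ≡ 2·0 = 0 ≡ 0 (mod 3).
    Then x = 3 + 11·0 = 3, valid modulo lcm(11, 3) = 33: x ≡ 3 (mod 33).
  Combine with x ≡ 5 (mod 8); new modulus lcm = 264.
    Write x = 3 + 33·t and substitute into x ≡ 5 (mod 8): 33·t ≡ 5 − 3 = 2 (mod 8).
    Reduce coefficients mod 8: 1·t ≡ 2 (mod 8).
    So t ≡ 2 (mod 8).
    Then x = 3 + 33·2 = 69, valid modulo lcm(33, 8) = 264: x ≡ 69 (mod 264).
  Combine with x ≡ 7 (mod 19); new modulus lcm = 5016.
    Write x = 69 + 264·t and substitute into x ≡ 7 (mod 19): 264·t ≡ 7 − 69 = -62 (mod 19).
    Reduce coefficients mod 19: 17·t ≡ 14 (mod 19).
    The inverse of 17 mod 19 is 9 (since 17·9 = 153 = 8·19 + 1), so t ≡ 9·14 = 126 ≡ 12 (mod 19).
    Then x = 69 + 264·12 = 3237, valid modulo lcm(264, 19) = 5016: x ≡ 3237 (mod 5016).
  Combine with x ≡ 7 (mod 17); new modulus lcm = 85272.
    Write x = 3237 + 5016·t and substitute into x ≡ 7 (mod 17): 5016·t ≡ 7 − 3237 = -3230 (mod 17).
    Reduce coefficients mod 17: 1·t ≡ 0 (mod 17).
    So t ≡ 0 (mod 17).
    Then x = 3237 + 5016·0 = 3237, valid modulo lcm(5016, 17) = 85272: x ≡ 3237 (mod 85272).
Verify against each original: 3237 mod 11 = 3, 3237 mod 3 = 0, 3237 mod 8 = 5, 3237 mod 19 = 7, 3237 mod 17 = 7.

x ≡ 3237 (mod 85272).


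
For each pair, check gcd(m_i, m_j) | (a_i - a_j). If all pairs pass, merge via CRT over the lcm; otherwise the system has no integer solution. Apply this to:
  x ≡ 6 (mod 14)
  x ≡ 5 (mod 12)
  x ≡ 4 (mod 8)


Moduli 14, 12, 8 are not pairwise coprime, so CRT works modulo lcm(m_i) when all pairwise compatibility conditions hold.
Pairwise compatibility: gcd(m_i, m_j) must divide a_i - a_j for every pair.
Merge one congruence at a time:
  Start: x ≡ 6 (mod 14).
  Combine with x ≡ 5 (mod 12): gcd(14, 12) = 2, and 5 - 6 = -1 is NOT divisible by 2.
    ⇒ system is inconsistent (no integer solution).

No solution (the system is inconsistent).


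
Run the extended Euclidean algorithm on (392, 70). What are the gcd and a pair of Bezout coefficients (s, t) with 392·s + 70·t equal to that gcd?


Euclidean algorithm on (392, 70) — divide until remainder is 0:
  392 = 5 · 70 + 42
  70 = 1 · 42 + 28
  42 = 1 · 28 + 14
  28 = 2 · 14 + 0
gcd(392, 70) = 14.
Track Bezout coefficients alongside the remainders: start with r₀ = 392 = a·1 + b·0 (s = 1, t = 0) and r₁ = 70 = a·0 + b·1 (s = 0, t = 1); each new remainder r_{k+1} = r_{k-1} − q_k·r_k inherits s_{k+1} = s_{k-1} − q_k·s_k, t_{k+1} = t_{k-1} − q_k·t_k, so r_k = a·s_k + b·t_k at every step:
  q = 5: r = 42, s = 1 − 5·0 = 1, t = 0 − 5·1 = -5  (check: 392·1 + 70·(-5) = 42)
  q = 1: r = 28, s = 0 − 1·1 = -1, t = 1 − 1·(-5) = 6  (check: 392·(-1) + 70·6 = 28)
  q = 1: r = 14, s = 1 − 1·(-1) = 2, t = -5 − 1·6 = -11  (check: 392·2 + 70·(-11) = 14)
The row with r = 14 (the gcd) gives the Bezout coefficients s = 2, t = -11.
Result: 392 · (2) + 70 · (-11) = 14.

gcd(392, 70) = 14; s = 2, t = -11 (check: 392·2 + 70·(-11) = 14).


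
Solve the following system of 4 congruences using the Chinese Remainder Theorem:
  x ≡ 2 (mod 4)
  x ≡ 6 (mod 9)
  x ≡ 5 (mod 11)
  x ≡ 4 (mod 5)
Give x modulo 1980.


Product of moduli M = 4 · 9 · 11 · 5 = 1980.
Merge one congruence at a time:
  Start: x ≡ 2 (mod 4).
  Combine with x ≡ 6 (mod 9); new modulus lcm = 36.
    Write x = 2 + 4·t and substitute into x ≡ 6 (mod 9): 4·t ≡ 6 − 2 = 4 (mod 9).
    The inverse of 4 mod 9 is 7 (since 4·7 = 28 = 3·9 + 1), so t ≡ 7·4 = 28 ≡ 1 (mod 9).
    Then x = 2 + 4·1 = 6, valid modulo lcm(4, 9) = 36: x ≡ 6 (mod 36).
  Combine with x ≡ 5 (mod 11); new modulus lcm = 396.
    Write x = 6 + 36·t and substitute into x ≡ 5 (mod 11): 36·t ≡ 5 − 6 = -1 (mod 11).
    Reduce coefficients mod 11: 3·t ≡ 10 (mod 11).
    The inverse of 3 mod 11 is 4 (since 3·4 = 12 = 1·11 + 1), so t ≡ 4·10 = 40 ≡ 7 (mod 11).
    Then x = 6 + 36·7 = 258, valid modulo lcm(36, 11) = 396: x ≡ 258 (mod 396).
  Combine with x ≡ 4 (mod 5); new modulus lcm = 1980.
    Write x = 258 + 396·t and substitute into x ≡ 4 (mod 5): 396·t ≡ 4 − 258 = -254 (mod 5).
    Reduce coefficients mod 5: 1·t ≡ 1 (mod 5).
    So t ≡ 1 (mod 5).
    Then x = 258 + 396·1 = 654, valid modulo lcm(396, 5) = 1980: x ≡ 654 (mod 1980).
Verify against each original: 654 mod 4 = 2, 654 mod 9 = 6, 654 mod 11 = 5, 654 mod 5 = 4.

x ≡ 654 (mod 1980).


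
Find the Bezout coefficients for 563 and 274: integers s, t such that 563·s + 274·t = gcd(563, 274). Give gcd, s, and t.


Euclidean algorithm on (563, 274) — divide until remainder is 0:
  563 = 2 · 274 + 15
  274 = 18 · 15 + 4
  15 = 3 · 4 + 3
  4 = 1 · 3 + 1
  3 = 3 · 1 + 0
gcd(563, 274) = 1.
Track Bezout coefficients alongside the remainders: start with r₀ = 563 = a·1 + b·0 (s = 1, t = 0) and r₁ = 274 = a·0 + b·1 (s = 0, t = 1); each new remainder r_{k+1} = r_{k-1} − q_k·r_k inherits s_{k+1} = s_{k-1} − q_k·s_k, t_{k+1} = t_{k-1} − q_k·t_k, so r_k = a·s_k + b·t_k at every step:
  q = 2: r = 15, s = 1 − 2·0 = 1, t = 0 − 2·1 = -2  (check: 563·1 + 274·(-2) = 15)
  q = 18: r = 4, s = 0 − 18·1 = -18, t = 1 − 18·(-2) = 37  (check: 563·(-18) + 274·37 = 4)
  q = 3: r = 3, s = 1 − 3·(-18) = 55, t = -2 − 3·37 = -113  (check: 563·55 + 274·(-113) = 3)
  q = 1: r = 1, s = -18 − 1·55 = -73, t = 37 − 1·(-113) = 150  (check: 563·(-73) + 274·150 = 1)
The row with r = 1 (the gcd) gives the Bezout coefficients s = -73, t = 150.
Result: 563 · (-73) + 274 · (150) = 1.

gcd(563, 274) = 1; s = -73, t = 150 (check: 563·(-73) + 274·150 = 1).


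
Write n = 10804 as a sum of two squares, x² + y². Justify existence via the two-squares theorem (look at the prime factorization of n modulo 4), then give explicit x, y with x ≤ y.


Step 1: Factor n = 10804 = 2^2 · 37 · 73.
Step 2: Check the mod-4 condition on each prime factor: 2 = 2 (special); 37 ≡ 1 (mod 4), exponent 1; 73 ≡ 1 (mod 4), exponent 1.
All primes ≡ 3 (mod 4) appear to even exponent (or don't appear), so by the two-squares theorem n IS expressible as a sum of two squares.
Step 3: Build a representation. Group n = k² · m with k = 2 and m = 37 · 73 = 2701 (a product of primes ≡ 1 (mod 4)); a representation of m scales to one of n via (k·x)² + (k·y)² = k²(x² + y²). Each prime p ≡ 1 (mod 4) is itself a sum of two squares; find a² by testing p − a² for a perfect square:
  37: 37 − 1² = 36 = 6² ⇒ 37 = 1² + 6².
  73: 73 − 1² = 72, 73 − 2² = 69, 73 − 3² = 64 = 8² ⇒ 73 = 3² + 8².
  Combine using the Brahmagupta–Fibonacci identity (a² + b²)(c² + d²) = (ac − bd)² + (ad + bc)² = (ac + bd)² + (ad − bc)²:
  37 · 73 = 2701: from (1² + 6²)(3² + 8²), take (1·3 − 6·8, 1·8 + 6·3) = (3 − 48, 8 + 18) = (-45, 26); dropping signs (only squares matter) gives (45, 26); check 45² + 26² = 2025 + 676 = 2701 ✓.
  Scale by k = 2: (2·45, 2·26) = (90, 52).
Step 4: Order so x ≤ y and verify: 52² + 90² = 2704 + 8100 = 10804 = n. ✓

n = 10804 = 52² + 90² (one valid representation with x ≤ y).


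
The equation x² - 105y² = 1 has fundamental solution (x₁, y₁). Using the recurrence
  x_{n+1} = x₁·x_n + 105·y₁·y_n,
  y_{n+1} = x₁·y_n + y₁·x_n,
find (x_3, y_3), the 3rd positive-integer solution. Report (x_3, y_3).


Step 1: Find the fundamental solution (x₁, y₁) of x² - 105y² = 1.
  Expand √105 as a continued fraction. a₀ = ⌊√105⌋ = 10; iterate m_{k+1} = d_k·a_k − m_k, d_{k+1} = (105 − m_{k+1}²)/d_k, a_{k+1} = ⌊(a₀ + m_{k+1})/d_{k+1}⌋ (starting m₀ = 0, d₀ = 1), with convergents p_k = a_k·p_{k-1} + p_{k-2}, q_k = a_k·q_{k-1} + q_{k-2} (p₋₁ = 1, q₋₁ = 0):
  k = 0: a₀ = 10; p₀/q₀ = 10/1; p₀² − 105·q₀² = 100 − 105 = -5.
  k = 1: m = 10, d = 5, a = ⌊(10 + 10)/5⌋ = 4; p/q = (4·10 + 1)/(4·1 + 0) = 41/4; p² − 105·q² = 1681 − 1680 = 1.
  The first convergent with p² − 105·q² = 1 gives the fundamental solution (x₁, y₁) = (41, 4).
Step 2: Apply the recurrence (x_{n+1}, y_{n+1}) = (x₁x_n + 105y₁y_n, x₁y_n + y₁x_n) repeatedly.
  From (x_1, y_1) = (41, 4): x_2 = 41·41 + 105·4·4 = 3361; y_2 = 41·4 + 4·41 = 328.
  From (x_2, y_2) = (3361, 328): x_3 = 41·3361 + 105·4·328 = 275561; y_3 = 41·328 + 4·3361 = 26892.
Step 3: Verify x_3² - 105·y_3² = 75933864721 - 75933864720 = 1 (should be 1). ✓

(x_1, y_1) = (41, 4); (x_3, y_3) = (275561, 26892).


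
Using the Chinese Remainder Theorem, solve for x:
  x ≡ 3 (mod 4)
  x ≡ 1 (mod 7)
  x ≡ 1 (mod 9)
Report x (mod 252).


Moduli 4, 7, 9 are pairwise coprime; by CRT there is a unique solution modulo M = 4 · 7 · 9 = 252.
Solve pairwise, accumulating the modulus:
  Start with x ≡ 3 (mod 4).
  Combine with x ≡ 1 (mod 7): since gcd(4, 7) = 1, we get a unique residue mod 28.
    Write x = 3 + 4·t and substitute into x ≡ 1 (mod 7): 4·t ≡ 1 − 3 = -2 (mod 7).
    Reduce coefficients mod 7: 4·t ≡ 5 (mod 7).
    The inverse of 4 mod 7 is 2 (since 4·2 = 8 = 1·7 + 1), so t ≡ 2·5 = 10 ≡ 3 (mod 7).
    Then x = 3 + 4·3 = 15, valid modulo lcm(4, 7) = 28: x ≡ 15 (mod 28).
  Combine with x ≡ 1 (mod 9): since gcd(28, 9) = 1, we get a unique residue mod 252.
    Write x = 15 + 28·t and substitute into x ≡ 1 (mod 9): 28·t ≡ 1 − 15 = -14 (mod 9).
    Reduce coefficients mod 9: 1·t ≡ 4 (mod 9).
    So t ≡ 4 (mod 9).
    Then x = 15 + 28·4 = 127, valid modulo lcm(28, 9) = 252: x ≡ 127 (mod 252).
Verify: 127 mod 4 = 3 ✓, 127 mod 7 = 1 ✓, 127 mod 9 = 1 ✓.

x ≡ 127 (mod 252).


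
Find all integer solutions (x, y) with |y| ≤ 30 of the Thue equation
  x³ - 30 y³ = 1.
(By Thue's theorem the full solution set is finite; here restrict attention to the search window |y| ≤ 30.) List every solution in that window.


The equation is x³ - 30y³ = 1. For fixed y, x³ = 30·y³ + 1, so a solution requires the RHS to be a perfect cube.
Strategy: iterate y from -30 to 30, compute RHS = 30·y³ + 1, and check whether it is a (positive or negative) perfect cube.
Check small values of y:
  y = 0: RHS = 1 = (1)³ ⇒ x = 1 works.
  y = 1: RHS = 31 is not a perfect cube.
  y = -1: RHS = -29 is not a perfect cube.
  y = 2: RHS = 241 is not a perfect cube.
  y = -2: RHS = -239 is not a perfect cube.
  y = 3: RHS = 811 is not a perfect cube.
  y = -3: RHS = -809 is not a perfect cube.
Continuing the search up to |y| = 30 finds no further solutions beyond those listed.
Collected solutions: (1, 0).

Solutions (with |y| ≤ 30): (1, 0).


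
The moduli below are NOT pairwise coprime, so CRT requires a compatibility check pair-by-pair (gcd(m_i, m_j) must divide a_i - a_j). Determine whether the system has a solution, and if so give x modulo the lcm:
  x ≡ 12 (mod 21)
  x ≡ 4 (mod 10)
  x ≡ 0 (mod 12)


Moduli 21, 10, 12 are not pairwise coprime, so CRT works modulo lcm(m_i) when all pairwise compatibility conditions hold.
Pairwise compatibility: gcd(m_i, m_j) must divide a_i - a_j for every pair.
Merge one congruence at a time:
  Start: x ≡ 12 (mod 21).
  Combine with x ≡ 4 (mod 10): gcd(21, 10) = 1; 4 - 12 = -8, which IS divisible by 1, so compatible.
    Write x = 12 + 21·t and substitute into x ≡ 4 (mod 10): 21·t ≡ 4 − 12 = -8 (mod 10).
    Reduce coefficients mod 10: 1·t ≡ 2 (mod 10).
    So t ≡ 2 (mod 10).
    Then x = 12 + 21·2 = 54, valid modulo lcm(21, 10) = 210: x ≡ 54 (mod 210).
  Combine with x ≡ 0 (mod 12): gcd(210, 12) = 6; 0 - 54 = -54, which IS divisible by 6, so compatible.
    Write x = 54 + 210·t and substitute into x ≡ 0 (mod 12): 210·t ≡ 0 − 54 = -54 (mod 12).
    Divide the congruence (and modulus) by g = 6: 35·t ≡ -9 (mod 2).
    Reduce coefficients mod 2: 1·t ≡ 1 (mod 2).
    So t ≡ 1 (mod 2).
    Then x = 54 + 210·1 = 264, valid modulo lcm(210, 12) = 420: x ≡ 264 (mod 420).
Verify: 264 mod 21 = 12, 264 mod 10 = 4, 264 mod 12 = 0.

x ≡ 264 (mod 420).


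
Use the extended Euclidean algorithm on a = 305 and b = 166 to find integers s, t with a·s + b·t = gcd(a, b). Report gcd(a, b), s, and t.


Euclidean algorithm on (305, 166) — divide until remainder is 0:
  305 = 1 · 166 + 139
  166 = 1 · 139 + 27
  139 = 5 · 27 + 4
  27 = 6 · 4 + 3
  4 = 1 · 3 + 1
  3 = 3 · 1 + 0
gcd(305, 166) = 1.
Track Bezout coefficients alongside the remainders: start with r₀ = 305 = a·1 + b·0 (s = 1, t = 0) and r₁ = 166 = a·0 + b·1 (s = 0, t = 1); each new remainder r_{k+1} = r_{k-1} − q_k·r_k inherits s_{k+1} = s_{k-1} − q_k·s_k, t_{k+1} = t_{k-1} − q_k·t_k, so r_k = a·s_k + b·t_k at every step:
  q = 1: r = 139, s = 1 − 1·0 = 1, t = 0 − 1·1 = -1  (check: 305·1 + 166·(-1) = 139)
  q = 1: r = 27, s = 0 − 1·1 = -1, t = 1 − 1·(-1) = 2  (check: 305·(-1) + 166·2 = 27)
  q = 5: r = 4, s = 1 − 5·(-1) = 6, t = -1 − 5·2 = -11  (check: 305·6 + 166·(-11) = 4)
  q = 6: r = 3, s = -1 − 6·6 = -37, t = 2 − 6·(-11) = 68  (check: 305·(-37) + 166·68 = 3)
  q = 1: r = 1, s = 6 − 1·(-37) = 43, t = -11 − 1·68 = -79  (check: 305·43 + 166·(-79) = 1)
The row with r = 1 (the gcd) gives the Bezout coefficients s = 43, t = -79.
Result: 305 · (43) + 166 · (-79) = 1.

gcd(305, 166) = 1; s = 43, t = -79 (check: 305·43 + 166·(-79) = 1).


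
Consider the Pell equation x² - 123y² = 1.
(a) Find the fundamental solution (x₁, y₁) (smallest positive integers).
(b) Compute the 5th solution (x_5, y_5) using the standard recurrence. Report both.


Step 1: Find the fundamental solution (x₁, y₁) of x² - 123y² = 1.
  Expand √123 as a continued fraction. a₀ = ⌊√123⌋ = 11; iterate m_{k+1} = d_k·a_k − m_k, d_{k+1} = (123 − m_{k+1}²)/d_k, a_{k+1} = ⌊(a₀ + m_{k+1})/d_{k+1}⌋ (starting m₀ = 0, d₀ = 1), with convergents p_k = a_k·p_{k-1} + p_{k-2}, q_k = a_k·q_{k-1} + q_{k-2} (p₋₁ = 1, q₋₁ = 0):
  k = 0: a₀ = 11; p₀/q₀ = 11/1; p₀² − 123·q₀² = 121 − 123 = -2.
  k = 1: m = 11, d = 2, a = ⌊(11 + 11)/2⌋ = 11; p/q = (11·11 + 1)/(11·1 + 0) = 122/11; p² − 123·q² = 14884 − 14883 = 1.
  The first convergent with p² − 123·q² = 1 gives the fundamental solution (x₁, y₁) = (122, 11).
Step 2: Apply the recurrence (x_{n+1}, y_{n+1}) = (x₁x_n + 123y₁y_n, x₁y_n + y₁x_n) repeatedly.
  From (x_1, y_1) = (122, 11): x_2 = 122·122 + 123·11·11 = 29767; y_2 = 122·11 + 11·122 = 2684.
  From (x_2, y_2) = (29767, 2684): x_3 = 122·29767 + 123·11·2684 = 7263026; y_3 = 122·2684 + 11·29767 = 654885.
  From (x_3, y_3) = (7263026, 654885): x_4 = 122·7263026 + 123·11·654885 = 1772148577; y_4 = 122·654885 + 11·7263026 = 159789256.
  From (x_4, y_4) = (1772148577, 159789256): x_5 = 122·1772148577 + 123·11·159789256 = 432396989762; y_5 = 122·159789256 + 11·1772148577 = 38987923579.
Step 3: Verify x_5² - 123·y_5² = 186967156755239132816644 - 186967156755239132816643 = 1 (should be 1). ✓

(x_1, y_1) = (122, 11); (x_5, y_5) = (432396989762, 38987923579).


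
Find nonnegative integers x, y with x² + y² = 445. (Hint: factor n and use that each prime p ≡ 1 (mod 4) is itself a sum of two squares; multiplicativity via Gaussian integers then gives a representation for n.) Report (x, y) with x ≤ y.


Step 1: Factor n = 445 = 5 · 89.
Step 2: Check the mod-4 condition on each prime factor: 5 ≡ 1 (mod 4), exponent 1; 89 ≡ 1 (mod 4), exponent 1.
All primes ≡ 3 (mod 4) appear to even exponent (or don't appear), so by the two-squares theorem n IS expressible as a sum of two squares.
Step 3: Build a representation. Here n = 5 · 89 is a product of primes ≡ 1 (mod 4). Each prime p ≡ 1 (mod 4) is itself a sum of two squares; find a² by testing p − a² for a perfect square:
  5: 5 − 1² = 4 = 2² ⇒ 5 = 1² + 2².
  89: 89 − 1² = 88, 89 − 2² = 85, 89 − 3² = 80, 89 − 4² = 73, 89 − 5² = 64 = 8² ⇒ 89 = 5² + 8².
  Combine using the Brahmagupta–Fibonacci identity (a² + b²)(c² + d²) = (ac − bd)² + (ad + bc)² = (ac + bd)² + (ad − bc)²:
  5 · 89 = 445: from (1² + 2²)(5² + 8²), take (1·5 − 2·8, 1·8 + 2·5) = (5 − 16, 8 + 10) = (-11, 18); dropping signs (only squares matter) gives (11, 18); check 11² + 18² = 121 + 324 = 445 ✓.
Step 4: Order so x ≤ y and verify: 11² + 18² = 121 + 324 = 445 = n. ✓

n = 445 = 11² + 18² (one valid representation with x ≤ y).


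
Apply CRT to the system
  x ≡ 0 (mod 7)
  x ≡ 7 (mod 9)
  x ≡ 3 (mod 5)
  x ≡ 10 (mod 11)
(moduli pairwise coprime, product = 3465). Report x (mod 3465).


Product of moduli M = 7 · 9 · 5 · 11 = 3465.
Merge one congruence at a time:
  Start: x ≡ 0 (mod 7).
  Combine with x ≡ 7 (mod 9); new modulus lcm = 63.
    Write x = 0 + 7·t and substitute into x ≡ 7 (mod 9): 7·t ≡ 7 − 0 = 7 (mod 9).
    The inverse of 7 mod 9 is 4 (since 7·4 = 28 = 3·9 + 1), so t ≡ 4·7 = 28 ≡ 1 (mod 9).
    Then x = 0 + 7·1 = 7, valid modulo lcm(7, 9) = 63: x ≡ 7 (mod 63).
  Combine with x ≡ 3 (mod 5); new modulus lcm = 315.
    Write x = 7 + 63·t and substitute into x ≡ 3 (mod 5): 63·t ≡ 3 − 7 = -4 (mod 5).
    Reduce coefficients mod 5: 3·t ≡ 1 (mod 5).
    The inverse of 3 mod 5 is 2 (since 3·2 = 6 = 1·5 + 1), so t ≡ 2·1 = 2 ≡ 2 (mod 5).
    Then x = 7 + 63·2 = 133, valid modulo lcm(63, 5) = 315: x ≡ 133 (mod 315).
  Combine with x ≡ 10 (mod 11); new modulus lcm = 3465.
    Write x = 133 + 315·t and substitute into x ≡ 10 (mod 11): 315·t ≡ 10 − 133 = -123 (mod 11).
    Reduce coefficients mod 11: 7·t ≡ 9 (mod 11).
    The inverse of 7 mod 11 is 8 (since 7·8 = 56 = 5·11 + 1), so t ≡ 8·9 = 72 ≡ 6 (mod 11).
    Then x = 133 + 315·6 = 2023, valid modulo lcm(315, 11) = 3465: x ≡ 2023 (mod 3465).
Verify against each original: 2023 mod 7 = 0, 2023 mod 9 = 7, 2023 mod 5 = 3, 2023 mod 11 = 10.

x ≡ 2023 (mod 3465).


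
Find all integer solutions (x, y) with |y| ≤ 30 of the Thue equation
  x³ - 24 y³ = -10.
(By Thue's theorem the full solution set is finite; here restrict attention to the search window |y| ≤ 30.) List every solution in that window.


The equation is x³ - 24y³ = -10. For fixed y, x³ = 24·y³ − 10, so a solution requires the RHS to be a perfect cube.
Strategy: iterate y from -30 to 30, compute RHS = 24·y³ − 10, and check whether it is a (positive or negative) perfect cube.
Check small values of y:
  y = 0: RHS = -10 is not a perfect cube.
  y = 1: RHS = 14 is not a perfect cube.
  y = -1: RHS = -34 is not a perfect cube.
  y = 2: RHS = 182 is not a perfect cube.
  y = -2: RHS = -202 is not a perfect cube.
  y = 3: RHS = 638 is not a perfect cube.
  y = -3: RHS = -658 is not a perfect cube.
Continuing the search up to |y| = 30 finds no solutions either.
No (x, y) in the scanned range satisfies the equation.

No integer solutions with |y| ≤ 30.


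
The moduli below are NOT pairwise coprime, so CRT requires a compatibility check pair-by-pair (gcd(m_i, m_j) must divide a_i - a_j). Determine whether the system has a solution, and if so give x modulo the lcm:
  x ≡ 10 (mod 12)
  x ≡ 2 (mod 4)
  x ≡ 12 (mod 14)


Moduli 12, 4, 14 are not pairwise coprime, so CRT works modulo lcm(m_i) when all pairwise compatibility conditions hold.
Pairwise compatibility: gcd(m_i, m_j) must divide a_i - a_j for every pair.
Merge one congruence at a time:
  Start: x ≡ 10 (mod 12).
  Combine with x ≡ 2 (mod 4): gcd(12, 4) = 4; 2 - 10 = -8, which IS divisible by 4, so compatible.
    Write x = 10 + 12·t and substitute into x ≡ 2 (mod 4): 12·t ≡ 2 − 10 = -8 (mod 4).
    Divide the congruence (and modulus) by g = 4: 3·t ≡ -2 (mod 1).
    Modulo 1 every t works; take t = 0.
    Then x = 10 + 12·0 = 10, valid modulo lcm(12, 4) = 12: x ≡ 10 (mod 12).
  Combine with x ≡ 12 (mod 14): gcd(12, 14) = 2; 12 - 10 = 2, which IS divisible by 2, so compatible.
    Write x = 10 + 12·t and substitute into x ≡ 12 (mod 14): 12·t ≡ 12 − 10 = 2 (mod 14).
    Divide the congruence (and modulus) by g = 2: 6·t ≡ 1 (mod 7).
    The inverse of 6 mod 7 is 6 (since 6·6 = 36 = 5·7 + 1), so t ≡ 6·1 = 6 ≡ 6 (mod 7).
    Then x = 10 + 12·6 = 82, valid modulo lcm(12, 14) = 84: x ≡ 82 (mod 84).
Verify: 82 mod 12 = 10, 82 mod 4 = 2, 82 mod 14 = 12.

x ≡ 82 (mod 84).


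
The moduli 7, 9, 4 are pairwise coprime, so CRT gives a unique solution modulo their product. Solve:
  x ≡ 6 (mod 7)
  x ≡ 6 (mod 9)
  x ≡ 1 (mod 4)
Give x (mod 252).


Moduli 7, 9, 4 are pairwise coprime; by CRT there is a unique solution modulo M = 7 · 9 · 4 = 252.
Solve pairwise, accumulating the modulus:
  Start with x ≡ 6 (mod 7).
  Combine with x ≡ 6 (mod 9): since gcd(7, 9) = 1, we get a unique residue mod 63.
    Write x = 6 + 7·t and substitute into x ≡ 6 (mod 9): 7·t ≡ 6 − 6 = 0 (mod 9).
    The inverse of 7 mod 9 is 4 (since 7·4 = 28 = 3·9 + 1), so t ≡ 4·0 = 0 ≡ 0 (mod 9).
    Then x = 6 + 7·0 = 6, valid modulo lcm(7, 9) = 63: x ≡ 6 (mod 63).
  Combine with x ≡ 1 (mod 4): since gcd(63, 4) = 1, we get a unique residue mod 252.
    Write x = 6 + 63·t and substitute into x ≡ 1 (mod 4): 63·t ≡ 1 − 6 = -5 (mod 4).
    Reduce coefficients mod 4: 3·t ≡ 3 (mod 4).
    The inverse of 3 mod 4 is 3 (since 3·3 = 9 = 2·4 + 1), so t ≡ 3·3 = 9 ≡ 1 (mod 4).
    Then x = 6 + 63·1 = 69, valid modulo lcm(63, 4) = 252: x ≡ 69 (mod 252).
Verify: 69 mod 7 = 6 ✓, 69 mod 9 = 6 ✓, 69 mod 4 = 1 ✓.

x ≡ 69 (mod 252).


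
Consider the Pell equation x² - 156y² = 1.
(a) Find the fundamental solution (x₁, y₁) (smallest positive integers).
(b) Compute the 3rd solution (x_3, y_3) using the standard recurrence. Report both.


Step 1: Find the fundamental solution (x₁, y₁) of x² - 156y² = 1.
  Expand √156 as a continued fraction. a₀ = ⌊√156⌋ = 12; iterate m_{k+1} = d_k·a_k − m_k, d_{k+1} = (156 − m_{k+1}²)/d_k, a_{k+1} = ⌊(a₀ + m_{k+1})/d_{k+1}⌋ (starting m₀ = 0, d₀ = 1), with convergents p_k = a_k·p_{k-1} + p_{k-2}, q_k = a_k·q_{k-1} + q_{k-2} (p₋₁ = 1, q₋₁ = 0):
  k = 0: a₀ = 12; p₀/q₀ = 12/1; p₀² − 156·q₀² = 144 − 156 = -12.
  k = 1: m = 12, d = 12, a = ⌊(12 + 12)/12⌋ = 2; p/q = (2·12 + 1)/(2·1 + 0) = 25/2; p² − 156·q² = 625 − 624 = 1.
  The first convergent with p² − 156·q² = 1 gives the fundamental solution (x₁, y₁) = (25, 2).
Step 2: Apply the recurrence (x_{n+1}, y_{n+1}) = (x₁x_n + 156y₁y_n, x₁y_n + y₁x_n) repeatedly.
  From (x_1, y_1) = (25, 2): x_2 = 25·25 + 156·2·2 = 1249; y_2 = 25·2 + 2·25 = 100.
  From (x_2, y_2) = (1249, 100): x_3 = 25·1249 + 156·2·100 = 62425; y_3 = 25·100 + 2·1249 = 4998.
Step 3: Verify x_3² - 156·y_3² = 3896880625 - 3896880624 = 1 (should be 1). ✓

(x_1, y_1) = (25, 2); (x_3, y_3) = (62425, 4998).


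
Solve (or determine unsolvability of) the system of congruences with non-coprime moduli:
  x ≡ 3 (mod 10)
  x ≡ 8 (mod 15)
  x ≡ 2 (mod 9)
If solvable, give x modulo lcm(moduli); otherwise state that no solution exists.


Moduli 10, 15, 9 are not pairwise coprime, so CRT works modulo lcm(m_i) when all pairwise compatibility conditions hold.
Pairwise compatibility: gcd(m_i, m_j) must divide a_i - a_j for every pair.
Merge one congruence at a time:
  Start: x ≡ 3 (mod 10).
  Combine with x ≡ 8 (mod 15): gcd(10, 15) = 5; 8 - 3 = 5, which IS divisible by 5, so compatible.
    Write x = 3 + 10·t and substitute into x ≡ 8 (mod 15): 10·t ≡ 8 − 3 = 5 (mod 15).
    Divide the congruence (and modulus) by g = 5: 2·t ≡ 1 (mod 3).
    The inverse of 2 mod 3 is 2 (since 2·2 = 4 = 1·3 + 1), so t ≡ 2·1 = 2 ≡ 2 (mod 3).
    Then x = 3 + 10·2 = 23, valid modulo lcm(10, 15) = 30: x ≡ 23 (mod 30).
  Combine with x ≡ 2 (mod 9): gcd(30, 9) = 3; 2 - 23 = -21, which IS divisible by 3, so compatible.
    Write x = 23 + 30·t and substitute into x ≡ 2 (mod 9): 30·t ≡ 2 − 23 = -21 (mod 9).
    Divide the congruence (and modulus) by g = 3: 10·t ≡ -7 (mod 3).
    Reduce coefficients mod 3: 1·t ≡ 2 (mod 3).
    So t ≡ 2 (mod 3).
    Then x = 23 + 30·2 = 83, valid modulo lcm(30, 9) = 90: x ≡ 83 (mod 90).
Verify: 83 mod 10 = 3, 83 mod 15 = 8, 83 mod 9 = 2.

x ≡ 83 (mod 90).


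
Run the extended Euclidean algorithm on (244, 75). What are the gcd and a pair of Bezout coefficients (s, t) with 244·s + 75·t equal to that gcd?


Euclidean algorithm on (244, 75) — divide until remainder is 0:
  244 = 3 · 75 + 19
  75 = 3 · 19 + 18
  19 = 1 · 18 + 1
  18 = 18 · 1 + 0
gcd(244, 75) = 1.
Track Bezout coefficients alongside the remainders: start with r₀ = 244 = a·1 + b·0 (s = 1, t = 0) and r₁ = 75 = a·0 + b·1 (s = 0, t = 1); each new remainder r_{k+1} = r_{k-1} − q_k·r_k inherits s_{k+1} = s_{k-1} − q_k·s_k, t_{k+1} = t_{k-1} − q_k·t_k, so r_k = a·s_k + b·t_k at every step:
  q = 3: r = 19, s = 1 − 3·0 = 1, t = 0 − 3·1 = -3  (check: 244·1 + 75·(-3) = 19)
  q = 3: r = 18, s = 0 − 3·1 = -3, t = 1 − 3·(-3) = 10  (check: 244·(-3) + 75·10 = 18)
  q = 1: r = 1, s = 1 − 1·(-3) = 4, t = -3 − 1·10 = -13  (check: 244·4 + 75·(-13) = 1)
The row with r = 1 (the gcd) gives the Bezout coefficients s = 4, t = -13.
Result: 244 · (4) + 75 · (-13) = 1.

gcd(244, 75) = 1; s = 4, t = -13 (check: 244·4 + 75·(-13) = 1).


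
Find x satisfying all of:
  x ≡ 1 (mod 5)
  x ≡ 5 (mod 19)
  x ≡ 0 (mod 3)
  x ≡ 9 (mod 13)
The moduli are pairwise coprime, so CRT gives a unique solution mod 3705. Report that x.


Product of moduli M = 5 · 19 · 3 · 13 = 3705.
Merge one congruence at a time:
  Start: x ≡ 1 (mod 5).
  Combine with x ≡ 5 (mod 19); new modulus lcm = 95.
    Write x = 1 + 5·t and substitute into x ≡ 5 (mod 19): 5·t ≡ 5 − 1 = 4 (mod 19).
    The inverse of 5 mod 19 is 4 (since 5·4 = 20 = 1·19 + 1), so t ≡ 4·4 = 16 ≡ 16 (mod 19).
    Then x = 1 + 5·16 = 81, valid modulo lcm(5, 19) = 95: x ≡ 81 (mod 95).
  Combine with x ≡ 0 (mod 3); new modulus lcm = 285.
    Write x = 81 + 95·t and substitute into x ≡ 0 (mod 3): 95·t ≡ 0 − 81 = -81 (mod 3).
    Reduce coefficients mod 3: 2·t ≡ 0 (mod 3).
    The inverse of 2 mod 3 is 2 (since 2·2 = 4 = 1·3 + 1), so t ≡ 2·0 = 0 ≡ 0 (mod 3).
    Then x = 81 + 95·0 = 81, valid modulo lcm(95, 3) = 285: x ≡ 81 (mod 285).
  Combine with x ≡ 9 (mod 13); new modulus lcm = 3705.
    Write x = 81 + 285·t and substitute into x ≡ 9 (mod 13): 285·t ≡ 9 − 81 = -72 (mod 13).
    Reduce coefficients mod 13: 12·t ≡ 6 (mod 13).
    The inverse of 12 mod 13 is 12 (since 12·12 = 144 = 11·13 + 1), so t ≡ 12·6 = 72 ≡ 7 (mod 13).
    Then x = 81 + 285·7 = 2076, valid modulo lcm(285, 13) = 3705: x ≡ 2076 (mod 3705).
Verify against each original: 2076 mod 5 = 1, 2076 mod 19 = 5, 2076 mod 3 = 0, 2076 mod 13 = 9.

x ≡ 2076 (mod 3705).


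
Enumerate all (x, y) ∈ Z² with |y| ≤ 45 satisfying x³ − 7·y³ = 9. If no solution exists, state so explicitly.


The equation is x³ - 7y³ = 9. For fixed y, x³ = 7·y³ + 9, so a solution requires the RHS to be a perfect cube.
Strategy: iterate y from -45 to 45, compute RHS = 7·y³ + 9, and check whether it is a (positive or negative) perfect cube.
Check small values of y:
  y = 0: RHS = 9 is not a perfect cube.
  y = 1: RHS = 16 is not a perfect cube.
  y = -1: RHS = 2 is not a perfect cube.
  y = 2: RHS = 65 is not a perfect cube.
  y = -2: RHS = -47 is not a perfect cube.
  y = 3: RHS = 198 is not a perfect cube.
  y = -3: RHS = -180 is not a perfect cube.
Continuing the search up to |y| = 45 finds no solutions either.
No (x, y) in the scanned range satisfies the equation.

No integer solutions with |y| ≤ 45.


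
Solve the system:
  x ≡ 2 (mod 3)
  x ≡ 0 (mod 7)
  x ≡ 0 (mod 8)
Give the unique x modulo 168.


Moduli 3, 7, 8 are pairwise coprime; by CRT there is a unique solution modulo M = 3 · 7 · 8 = 168.
Solve pairwise, accumulating the modulus:
  Start with x ≡ 2 (mod 3).
  Combine with x ≡ 0 (mod 7): since gcd(3, 7) = 1, we get a unique residue mod 21.
    Write x = 2 + 3·t and substitute into x ≡ 0 (mod 7): 3·t ≡ 0 − 2 = -2 (mod 7).
    Reduce coefficients mod 7: 3·t ≡ 5 (mod 7).
    The inverse of 3 mod 7 is 5 (since 3·5 = 15 = 2·7 + 1), so t ≡ 5·5 = 25 ≡ 4 (mod 7).
    Then x = 2 + 3·4 = 14, valid modulo lcm(3, 7) = 21: x ≡ 14 (mod 21).
  Combine with x ≡ 0 (mod 8): since gcd(21, 8) = 1, we get a unique residue mod 168.
    Write x = 14 + 21·t and substitute into x ≡ 0 (mod 8): 21·t ≡ 0 − 14 = -14 (mod 8).
    Reduce coefficients mod 8: 5·t ≡ 2 (mod 8).
    The inverse of 5 mod 8 is 5 (since 5·5 = 25 = 3·8 + 1), so t ≡ 5·2 = 10 ≡ 2 (mod 8).
    Then x = 14 + 21·2 = 56, valid modulo lcm(21, 8) = 168: x ≡ 56 (mod 168).
Verify: 56 mod 3 = 2 ✓, 56 mod 7 = 0 ✓, 56 mod 8 = 0 ✓.

x ≡ 56 (mod 168).


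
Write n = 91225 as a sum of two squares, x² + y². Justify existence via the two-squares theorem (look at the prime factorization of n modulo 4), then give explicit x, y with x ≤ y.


Step 1: Factor n = 91225 = 5^2 · 41 · 89.
Step 2: Check the mod-4 condition on each prime factor: 5 ≡ 1 (mod 4), exponent 2; 41 ≡ 1 (mod 4), exponent 1; 89 ≡ 1 (mod 4), exponent 1.
All primes ≡ 3 (mod 4) appear to even exponent (or don't appear), so by the two-squares theorem n IS expressible as a sum of two squares.
Step 3: Build a representation. Group n = k² · m with k = 5 and m = 41 · 89 = 3649 (a product of primes ≡ 1 (mod 4)); a representation of m scales to one of n via (k·x)² + (k·y)² = k²(x² + y²). Each prime p ≡ 1 (mod 4) is itself a sum of two squares; find a² by testing p − a² for a perfect square:
  41: 41 − 1² = 40, 41 − 2² = 37, 41 − 3² = 32, 41 − 4² = 25 = 5² ⇒ 41 = 4² + 5².
  89: 89 − 1² = 88, 89 − 2² = 85, 89 − 3² = 80, 89 − 4² = 73, 89 − 5² = 64 = 8² ⇒ 89 = 5² + 8².
  Combine using the Brahmagupta–Fibonacci identity (a² + b²)(c² + d²) = (ac − bd)² + (ad + bc)² = (ac + bd)² + (ad − bc)²:
  41 · 89 = 3649: from (4² + 5²)(5² + 8²), take (4·5 − 5·8, 4·8 + 5·5) = (20 − 40, 32 + 25) = (-20, 57); dropping signs (only squares matter) gives (20, 57); check 20² + 57² = 400 + 3249 = 3649 ✓.
  Scale by k = 5: (5·20, 5·57) = (100, 285).
Step 4: Order so x ≤ y and verify: 100² + 285² = 10000 + 81225 = 91225 = n. ✓

n = 91225 = 100² + 285² (one valid representation with x ≤ y).


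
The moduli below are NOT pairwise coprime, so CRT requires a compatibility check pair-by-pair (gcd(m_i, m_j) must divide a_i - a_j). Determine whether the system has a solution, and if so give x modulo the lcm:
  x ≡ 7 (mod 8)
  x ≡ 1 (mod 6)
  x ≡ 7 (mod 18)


Moduli 8, 6, 18 are not pairwise coprime, so CRT works modulo lcm(m_i) when all pairwise compatibility conditions hold.
Pairwise compatibility: gcd(m_i, m_j) must divide a_i - a_j for every pair.
Merge one congruence at a time:
  Start: x ≡ 7 (mod 8).
  Combine with x ≡ 1 (mod 6): gcd(8, 6) = 2; 1 - 7 = -6, which IS divisible by 2, so compatible.
    Write x = 7 + 8·t and substitute into x ≡ 1 (mod 6): 8·t ≡ 1 − 7 = -6 (mod 6).
    Divide the congruence (and modulus) by g = 2: 4·t ≡ -3 (mod 3).
    Reduce coefficients mod 3: 1·t ≡ 0 (mod 3).
    So t ≡ 0 (mod 3).
    Then x = 7 + 8·0 = 7, valid modulo lcm(8, 6) = 24: x ≡ 7 (mod 24).
  Combine with x ≡ 7 (mod 18): gcd(24, 18) = 6; 7 - 7 = 0, which IS divisible by 6, so compatible.
    Write x = 7 + 24·t and substitute into x ≡ 7 (mod 18): 24·t ≡ 7 − 7 = 0 (mod 18).
    Divide the congruence (and modulus) by g = 6: 4·t ≡ 0 (mod 3).
    Reduce coefficients mod 3: 1·t ≡ 0 (mod 3).
    So t ≡ 0 (mod 3).
    Then x = 7 + 24·0 = 7, valid modulo lcm(24, 18) = 72: x ≡ 7 (mod 72).
Verify: 7 mod 8 = 7, 7 mod 6 = 1, 7 mod 18 = 7.

x ≡ 7 (mod 72).


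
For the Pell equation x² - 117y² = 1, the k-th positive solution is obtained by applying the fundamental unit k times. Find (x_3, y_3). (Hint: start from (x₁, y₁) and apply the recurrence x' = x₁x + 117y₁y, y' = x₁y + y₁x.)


Step 1: Find the fundamental solution (x₁, y₁) of x² - 117y² = 1.
  Expand √117 as a continued fraction. a₀ = ⌊√117⌋ = 10; iterate m_{k+1} = d_k·a_k − m_k, d_{k+1} = (117 − m_{k+1}²)/d_k, a_{k+1} = ⌊(a₀ + m_{k+1})/d_{k+1}⌋ (starting m₀ = 0, d₀ = 1), with convergents p_k = a_k·p_{k-1} + p_{k-2}, q_k = a_k·q_{k-1} + q_{k-2} (p₋₁ = 1, q₋₁ = 0):
  k = 0: a₀ = 10; p₀/q₀ = 10/1; p₀² − 117·q₀² = 100 − 117 = -17.
  k = 1: m = 10, d = 17, a = ⌊(10 + 10)/17⌋ = 1; p/q = (1·10 + 1)/(1·1 + 0) = 11/1; p² − 117·q² = 121 − 117 = 4.
  k = 2: m = 7, d = 4, a = ⌊(10 + 7)/4⌋ = 4; p/q = (4·11 + 10)/(4·1 + 1) = 54/5; p² − 117·q² = 2916 − 2925 = -9.
  k = 3: m = 9, d = 9, a = ⌊(10 + 9)/9⌋ = 2; p/q = (2·54 + 11)/(2·5 + 1) = 119/11; p² − 117·q² = 14161 − 14157 = 4.
  k = 4: m = 9, d = 4, a = ⌊(10 + 9)/4⌋ = 4; p/q = (4·119 + 54)/(4·11 + 5) = 530/49; p² − 117·q² = 280900 − 280917 = -17.
  k = 5: m = 7, d = 17, a = ⌊(10 + 7)/17⌋ = 1; p/q = (1·530 + 119)/(1·49 + 11) = 649/60; p² − 117·q² = 421201 − 421200 = 1.
  The first convergent with p² − 117·q² = 1 gives the fundamental solution (x₁, y₁) = (649, 60).
Step 2: Apply the recurrence (x_{n+1}, y_{n+1}) = (x₁x_n + 117y₁y_n, x₁y_n + y₁x_n) repeatedly.
  From (x_1, y_1) = (649, 60): x_2 = 649·649 + 117·60·60 = 842401; y_2 = 649·60 + 60·649 = 77880.
  From (x_2, y_2) = (842401, 77880): x_3 = 649·842401 + 117·60·77880 = 1093435849; y_3 = 649·77880 + 60·842401 = 101088180.
Step 3: Verify x_3² - 117·y_3² = 1195601955878350801 - 1195601955878350800 = 1 (should be 1). ✓

(x_1, y_1) = (649, 60); (x_3, y_3) = (1093435849, 101088180).


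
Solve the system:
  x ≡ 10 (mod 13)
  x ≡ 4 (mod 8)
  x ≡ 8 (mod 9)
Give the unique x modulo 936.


Moduli 13, 8, 9 are pairwise coprime; by CRT there is a unique solution modulo M = 13 · 8 · 9 = 936.
Solve pairwise, accumulating the modulus:
  Start with x ≡ 10 (mod 13).
  Combine with x ≡ 4 (mod 8): since gcd(13, 8) = 1, we get a unique residue mod 104.
    Write x = 10 + 13·t and substitute into x ≡ 4 (mod 8): 13·t ≡ 4 − 10 = -6 (mod 8).
    Reduce coefficients mod 8: 5·t ≡ 2 (mod 8).
    The inverse of 5 mod 8 is 5 (since 5·5 = 25 = 3·8 + 1), so t ≡ 5·2 = 10 ≡ 2 (mod 8).
    Then x = 10 + 13·2 = 36, valid modulo lcm(13, 8) = 104: x ≡ 36 (mod 104).
  Combine with x ≡ 8 (mod 9): since gcd(104, 9) = 1, we get a unique residue mod 936.
    Write x = 36 + 104·t and substitute into x ≡ 8 (mod 9): 104·t ≡ 8 − 36 = -28 (mod 9).
    Reduce coefficients mod 9: 5·t ≡ 8 (mod 9).
    The inverse of 5 mod 9 is 2 (since 5·2 = 10 = 1·9 + 1), so t ≡ 2·8 = 16 ≡ 7 (mod 9).
    Then x = 36 + 104·7 = 764, valid modulo lcm(104, 9) = 936: x ≡ 764 (mod 936).
Verify: 764 mod 13 = 10 ✓, 764 mod 8 = 4 ✓, 764 mod 9 = 8 ✓.

x ≡ 764 (mod 936).


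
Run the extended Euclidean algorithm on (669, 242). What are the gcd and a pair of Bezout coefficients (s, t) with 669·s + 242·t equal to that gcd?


Euclidean algorithm on (669, 242) — divide until remainder is 0:
  669 = 2 · 242 + 185
  242 = 1 · 185 + 57
  185 = 3 · 57 + 14
  57 = 4 · 14 + 1
  14 = 14 · 1 + 0
gcd(669, 242) = 1.
Track Bezout coefficients alongside the remainders: start with r₀ = 669 = a·1 + b·0 (s = 1, t = 0) and r₁ = 242 = a·0 + b·1 (s = 0, t = 1); each new remainder r_{k+1} = r_{k-1} − q_k·r_k inherits s_{k+1} = s_{k-1} − q_k·s_k, t_{k+1} = t_{k-1} − q_k·t_k, so r_k = a·s_k + b·t_k at every step:
  q = 2: r = 185, s = 1 − 2·0 = 1, t = 0 − 2·1 = -2  (check: 669·1 + 242·(-2) = 185)
  q = 1: r = 57, s = 0 − 1·1 = -1, t = 1 − 1·(-2) = 3  (check: 669·(-1) + 242·3 = 57)
  q = 3: r = 14, s = 1 − 3·(-1) = 4, t = -2 − 3·3 = -11  (check: 669·4 + 242·(-11) = 14)
  q = 4: r = 1, s = -1 − 4·4 = -17, t = 3 − 4·(-11) = 47  (check: 669·(-17) + 242·47 = 1)
The row with r = 1 (the gcd) gives the Bezout coefficients s = -17, t = 47.
Result: 669 · (-17) + 242 · (47) = 1.

gcd(669, 242) = 1; s = -17, t = 47 (check: 669·(-17) + 242·47 = 1).
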